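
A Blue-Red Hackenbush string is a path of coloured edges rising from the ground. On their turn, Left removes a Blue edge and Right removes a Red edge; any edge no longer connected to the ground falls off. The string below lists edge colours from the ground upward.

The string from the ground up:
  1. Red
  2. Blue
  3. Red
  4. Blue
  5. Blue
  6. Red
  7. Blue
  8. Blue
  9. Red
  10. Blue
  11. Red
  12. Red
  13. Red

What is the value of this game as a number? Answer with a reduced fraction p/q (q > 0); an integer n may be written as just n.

-2351/4096

G_1 [R]  L=[∅]  R=[0]  so -1
G_2 [RB]  L=[-1]  R=[0]  so -1/2
G_3 [RBR]  L=[-1]  R=[-1/2, 0]  so -3/4
G_4 [RBRB]  L=[-1, -3/4]  R=[-1/2, 0]  so -5/8
G_5 [RBRBB]  L=[-1, -3/4, -5/8]  R=[-1/2, 0]  so -9/16
G_6 [RBRBBR]  L=[-1, -3/4, -5/8]  R=[-9/16, -1/2, 0]  so -19/32
G_7 [RBRBBRB]  L=[-1, -3/4, -5/8, -19/32]  R=[-9/16, -1/2, 0]  so -37/64
G_8 [RBRBBRBB]  L=[-1, -3/4, -5/8, -19/32, -37/64]  R=[-9/16, -1/2, 0]  so -73/128
G_9 [RBRBBRBBR]  L=[-1, -3/4, -5/8, -19/32, -37/64]  R=[-73/128, -9/16, -1/2, 0]  so -147/256
G_10 [RBRBBRBBRB]  L=[-1, -3/4, -5/8, -19/32, -37/64, -147/256]  R=[-73/128, -9/16, -1/2, 0]  so -293/512
G_11 [RBRBBRBBRBR]  L=[-1, -3/4, -5/8, -19/32, -37/64, -147/256]  R=[-293/512, -73/128, -9/16, -1/2, 0]  so -587/1024
G_12 [RBRBBRBBRBRR]  L=[-1, -3/4, -5/8, -19/32, -37/64, -147/256]  R=[-587/1024, -293/512, -73/128, -9/16, -1/2, 0]  so -1175/2048
G_13 [RBRBBRBBRBRRR]  L=[-1, -3/4, -5/8, -19/32, -37/64, -147/256]  R=[-1175/2048, -587/1024, -293/512, -73/128, -9/16, -1/2, 0]  so -2351/4096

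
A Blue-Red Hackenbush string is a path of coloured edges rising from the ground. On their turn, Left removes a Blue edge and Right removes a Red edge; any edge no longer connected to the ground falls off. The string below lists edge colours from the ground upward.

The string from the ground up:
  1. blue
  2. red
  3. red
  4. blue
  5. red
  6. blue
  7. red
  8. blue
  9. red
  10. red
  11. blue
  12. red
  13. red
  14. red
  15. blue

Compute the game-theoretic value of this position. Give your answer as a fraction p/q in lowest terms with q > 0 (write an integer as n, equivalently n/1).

5411/16384

edge 1 of 15 (blue): { 0 | none } = 1
edge 2 of 15 (red): { 0 | 1 } = 1/2
edge 3 of 15 (red): { 0 | 1/2, 1 } = 1/4
edge 4 of 15 (blue): { 0, 1/4 | 1/2, 1 } = 3/8
edge 5 of 15 (red): { 0, 1/4 | 3/8, 1/2, 1 } = 5/16
edge 6 of 15 (blue): { 0, 1/4, 5/16 | 3/8, 1/2, 1 } = 11/32
edge 7 of 15 (red): { 0, 1/4, 5/16 | 11/32, 3/8, 1/2, 1 } = 21/64
edge 8 of 15 (blue): { 0, 1/4, 5/16, 21/64 | 11/32, 3/8, 1/2, 1 } = 43/128
edge 9 of 15 (red): { 0, 1/4, 5/16, 21/64 | 43/128, 11/32, 3/8, 1/2, 1 } = 85/256
edge 10 of 15 (red): { 0, 1/4, 5/16, 21/64 | 85/256, 43/128, 11/32, 3/8, 1/2, 1 } = 169/512
edge 11 of 15 (blue): { 0, 1/4, 5/16, 21/64, 169/512 | 85/256, 43/128, 11/32, 3/8, 1/2, 1 } = 339/1024
edge 12 of 15 (red): { 0, 1/4, 5/16, 21/64, 169/512 | 339/1024, 85/256, 43/128, 11/32, 3/8, 1/2, 1 } = 677/2048
edge 13 of 15 (red): { 0, 1/4, 5/16, 21/64, 169/512 | 677/2048, 339/1024, 85/256, 43/128, 11/32, 3/8, 1/2, 1 } = 1353/4096
edge 14 of 15 (red): { 0, 1/4, 5/16, 21/64, 169/512 | 1353/4096, 677/2048, 339/1024, 85/256, 43/128, 11/32, 3/8, 1/2, 1 } = 2705/8192
edge 15 of 15 (blue): { 0, 1/4, 5/16, 21/64, 169/512, 2705/8192 | 1353/4096, 677/2048, 339/1024, 85/256, 43/128, 11/32, 3/8, 1/2, 1 } = 5411/16384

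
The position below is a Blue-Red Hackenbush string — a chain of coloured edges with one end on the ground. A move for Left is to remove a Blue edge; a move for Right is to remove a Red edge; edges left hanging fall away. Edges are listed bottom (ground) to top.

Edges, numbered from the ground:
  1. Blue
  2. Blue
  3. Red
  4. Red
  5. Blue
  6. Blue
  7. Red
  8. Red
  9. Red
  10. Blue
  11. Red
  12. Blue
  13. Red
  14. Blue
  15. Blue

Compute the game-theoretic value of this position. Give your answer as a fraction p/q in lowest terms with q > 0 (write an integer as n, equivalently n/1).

11351/8192

Build G(s[:k]) for k = 1..15, string s = Blue Blue Red Red Blue Blue Red Red Red Blue Red Blue Red Blue Blue.
B: Left { 0 }, Right { (no moves) } → simplest 1
BB: Left { 0, 1 }, Right { (no moves) } → simplest 2
BBR: Left { 0, 1 }, Right { 2 } → simplest 3/2
BBRR: Left { 0, 1 }, Right { 3/2, 2 } → simplest 5/4
BBRRB: Left { 0, 1, 5/4 }, Right { 3/2, 2 } → simplest 11/8
BBRRBB: Left { 0, 1, 5/4, 11/8 }, Right { 3/2, 2 } → simplest 23/16
BBRRBBR: Left { 0, 1, 5/4, 11/8 }, Right { 23/16, 3/2, 2 } → simplest 45/32
BBRRBBRR: Left { 0, 1, 5/4, 11/8 }, Right { 45/32, 23/16, 3/2, 2 } → simplest 89/64
BBRRBBRRR: Left { 0, 1, 5/4, 11/8 }, Right { 89/64, 45/32, 23/16, 3/2, 2 } → simplest 177/128
BBRRBBRRRB: Left { 0, 1, 5/4, 11/8, 177/128 }, Right { 89/64, 45/32, 23/16, 3/2, 2 } → simplest 355/256
BBRRBBRRRBR: Left { 0, 1, 5/4, 11/8, 177/128 }, Right { 355/256, 89/64, 45/32, 23/16, 3/2, 2 } → simplest 709/512
BBRRBBRRRBRB: Left { 0, 1, 5/4, 11/8, 177/128, 709/512 }, Right { 355/256, 89/64, 45/32, 23/16, 3/2, 2 } → simplest 1419/1024
BBRRBBRRRBRBR: Left { 0, 1, 5/4, 11/8, 177/128, 709/512 }, Right { 1419/1024, 355/256, 89/64, 45/32, 23/16, 3/2, 2 } → simplest 2837/2048
BBRRBBRRRBRBRB: Left { 0, 1, 5/4, 11/8, 177/128, 709/512, 2837/2048 }, Right { 1419/1024, 355/256, 89/64, 45/32, 23/16, 3/2, 2 } → simplest 5675/4096
BBRRBBRRRBRBRBB: Left { 0, 1, 5/4, 11/8, 177/128, 709/512, 2837/2048, 5675/4096 }, Right { 1419/1024, 355/256, 89/64, 45/32, 23/16, 3/2, 2 } → simplest 11351/8192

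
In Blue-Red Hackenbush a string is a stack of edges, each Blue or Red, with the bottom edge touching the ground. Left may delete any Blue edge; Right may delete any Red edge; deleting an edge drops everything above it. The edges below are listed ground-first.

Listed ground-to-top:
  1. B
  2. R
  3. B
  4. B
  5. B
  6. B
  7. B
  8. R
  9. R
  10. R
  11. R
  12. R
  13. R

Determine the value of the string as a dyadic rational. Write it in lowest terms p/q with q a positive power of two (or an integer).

Recurse on prefixes of the 13-edge string B R B B B B B R R R R R R:
edge 1 of 13 (B): { 0 | ∅ } so 1
edge 2 of 13 (R): { 0 | 1 } so 1/2
edge 3 of 13 (B): { 0; 1/2 | 1 } so 3/4
edge 4 of 13 (B): { 0; 1/2; 3/4 | 1 } so 7/8
edge 5 of 13 (B): { 0; 1/2; 3/4; 7/8 | 1 } so 15/16
edge 6 of 13 (B): { 0; 1/2; 3/4; 7/8; 15/16 | 1 } so 31/32
edge 7 of 13 (B): { 0; 1/2; 3/4; 7/8; 15/16; 31/32 | 1 } so 63/64
edge 8 of 13 (R): { 0; 1/2; 3/4; 7/8; 15/16; 31/32 | 63/64; 1 } so 125/128
edge 9 of 13 (R): { 0; 1/2; 3/4; 7/8; 15/16; 31/32 | 125/128; 63/64; 1 } so 249/256
edge 10 of 13 (R): { 0; 1/2; 3/4; 7/8; 15/16; 31/32 | 249/256; 125/128; 63/64; 1 } so 497/512
edge 11 of 13 (R): { 0; 1/2; 3/4; 7/8; 15/16; 31/32 | 497/512; 249/256; 125/128; 63/64; 1 } so 993/1024
edge 12 of 13 (R): { 0; 1/2; 3/4; 7/8; 15/16; 31/32 | 993/1024; 497/512; 249/256; 125/128; 63/64; 1 } so 1985/2048
edge 13 of 13 (R): { 0; 1/2; 3/4; 7/8; 15/16; 31/32 | 1985/2048; 993/1024; 497/512; 249/256; 125/128; 63/64; 1 } so 3969/4096

3969/4096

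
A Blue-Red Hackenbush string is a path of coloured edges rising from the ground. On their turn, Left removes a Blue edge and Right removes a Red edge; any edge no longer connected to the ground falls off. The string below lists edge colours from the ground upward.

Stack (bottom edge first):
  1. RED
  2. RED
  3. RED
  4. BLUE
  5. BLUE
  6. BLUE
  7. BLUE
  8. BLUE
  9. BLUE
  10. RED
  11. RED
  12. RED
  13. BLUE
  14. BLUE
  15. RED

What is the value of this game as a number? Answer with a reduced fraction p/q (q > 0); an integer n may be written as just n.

1 of 15 · R · max L −∞ · min R 0 so -1
2 of 15 · RR · max L −∞ · min R -1 so -2
3 of 15 · RRR · max L −∞ · min R -2 so -3
4 of 15 · RRRB · max L -3 · min R -2 so -5/2
5 of 15 · RRRBB · max L -5/2 · min R -2 so -9/4
6 of 15 · RRRBBB · max L -9/4 · min R -2 so -17/8
7 of 15 · RRRBBBB · max L -17/8 · min R -2 so -33/16
8 of 15 · RRRBBBBB · max L -33/16 · min R -2 so -65/32
9 of 15 · RRRBBBBBB · max L -65/32 · min R -2 so -129/64
10 of 15 · RRRBBBBBBR · max L -65/32 · min R -129/64 so -259/128
11 of 15 · RRRBBBBBBRR · max L -65/32 · min R -259/128 so -519/256
12 of 15 · RRRBBBBBBRRR · max L -65/32 · min R -519/256 so -1039/512
13 of 15 · RRRBBBBBBRRRB · max L -1039/512 · min R -519/256 so -2077/1024
14 of 15 · RRRBBBBBBRRRBB · max L -2077/1024 · min R -519/256 so -4153/2048
15 of 15 · RRRBBBBBBRRRBBR · max L -2077/1024 · min R -4153/2048 so -8307/4096

-8307/4096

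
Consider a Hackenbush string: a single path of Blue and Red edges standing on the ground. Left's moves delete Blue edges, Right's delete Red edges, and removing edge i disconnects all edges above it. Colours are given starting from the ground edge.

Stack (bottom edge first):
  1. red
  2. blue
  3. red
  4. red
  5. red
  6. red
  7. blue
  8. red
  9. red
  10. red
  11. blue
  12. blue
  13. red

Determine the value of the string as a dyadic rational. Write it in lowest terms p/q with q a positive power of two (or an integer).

-3955/4096

edge 1 of 13 (red): { ∅ | 0 } — -1
edge 2 of 13 (blue): { -1 | 0 } — -1/2
edge 3 of 13 (red): { -1 | -1/2 0 } — -3/4
edge 4 of 13 (red): { -1 | -3/4 -1/2 0 } — -7/8
edge 5 of 13 (red): { -1 | -7/8 -3/4 -1/2 0 } — -15/16
edge 6 of 13 (red): { -1 | -15/16 -7/8 -3/4 -1/2 0 } — -31/32
edge 7 of 13 (blue): { -1 -31/32 | -15/16 -7/8 -3/4 -1/2 0 } — -61/64
edge 8 of 13 (red): { -1 -31/32 | -61/64 -15/16 -7/8 -3/4 -1/2 0 } — -123/128
edge 9 of 13 (red): { -1 -31/32 | -123/128 -61/64 -15/16 -7/8 -3/4 -1/2 0 } — -247/256
edge 10 of 13 (red): { -1 -31/32 | -247/256 -123/128 -61/64 -15/16 -7/8 -3/4 -1/2 0 } — -495/512
edge 11 of 13 (blue): { -1 -31/32 -495/512 | -247/256 -123/128 -61/64 -15/16 -7/8 -3/4 -1/2 0 } — -989/1024
edge 12 of 13 (blue): { -1 -31/32 -495/512 -989/1024 | -247/256 -123/128 -61/64 -15/16 -7/8 -3/4 -1/2 0 } — -1977/2048
edge 13 of 13 (red): { -1 -31/32 -495/512 -989/1024 | -1977/2048 -247/256 -123/128 -61/64 -15/16 -7/8 -3/4 -1/2 0 } — -3955/4096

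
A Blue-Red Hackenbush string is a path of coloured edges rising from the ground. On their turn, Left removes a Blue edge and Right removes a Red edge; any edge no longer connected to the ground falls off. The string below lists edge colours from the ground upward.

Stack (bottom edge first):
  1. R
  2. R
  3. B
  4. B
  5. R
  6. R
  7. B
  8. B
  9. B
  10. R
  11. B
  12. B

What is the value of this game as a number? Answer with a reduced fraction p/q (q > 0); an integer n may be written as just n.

Recurse on prefixes of the 12-edge string R R B B R R B B B R B B:
step 1: add R to get R; options L={  } R={ 0 } ⇒ -1
step 2: add R to get RR; options L={  } R={ -1,0 } ⇒ -2
step 3: add B to get RRB; options L={ -2 } R={ -1,0 } ⇒ -3/2
step 4: add B to get RRBB; options L={ -2,-3/2 } R={ -1,0 } ⇒ -5/4
step 5: add R to get RRBBR; options L={ -2,-3/2 } R={ -5/4,-1,0 } ⇒ -11/8
step 6: add R to get RRBBRR; options L={ -2,-3/2 } R={ -11/8,-5/4,-1,0 } ⇒ -23/16
step 7: add B to get RRBBRRB; options L={ -2,-3/2,-23/16 } R={ -11/8,-5/4,-1,0 } ⇒ -45/32
step 8: add B to get RRBBRRBB; options L={ -2,-3/2,-23/16,-45/32 } R={ -11/8,-5/4,-1,0 } ⇒ -89/64
step 9: add B to get RRBBRRBBB; options L={ -2,-3/2,-23/16,-45/32,-89/64 } R={ -11/8,-5/4,-1,0 } ⇒ -177/128
step 10: add R to get RRBBRRBBBR; options L={ -2,-3/2,-23/16,-45/32,-89/64 } R={ -177/128,-11/8,-5/4,-1,0 } ⇒ -355/256
step 11: add B to get RRBBRRBBBRB; options L={ -2,-3/2,-23/16,-45/32,-89/64,-355/256 } R={ -177/128,-11/8,-5/4,-1,0 } ⇒ -709/512
step 12: add B to get RRBBRRBBBRBB; options L={ -2,-3/2,-23/16,-45/32,-89/64,-355/256,-709/512 } R={ -177/128,-11/8,-5/4,-1,0 } ⇒ -1417/1024

-1417/1024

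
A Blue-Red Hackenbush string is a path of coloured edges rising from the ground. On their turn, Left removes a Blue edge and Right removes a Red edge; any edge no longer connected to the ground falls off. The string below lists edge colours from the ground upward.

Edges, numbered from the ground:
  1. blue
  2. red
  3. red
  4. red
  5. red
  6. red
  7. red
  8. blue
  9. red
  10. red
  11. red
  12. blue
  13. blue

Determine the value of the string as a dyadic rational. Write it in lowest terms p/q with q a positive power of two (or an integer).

val(b) = { 0 | ∅ } so 1
val(br) = { 0 | 1 } so 1/2
val(brr) = { 0 | 1/2, 1 } so 1/4
val(brrr) = { 0 | 1/4, 1/2, 1 } so 1/8
val(brrrr) = { 0 | 1/8, 1/4, 1/2, 1 } so 1/16
val(brrrrr) = { 0 | 1/16, 1/8, 1/4, 1/2, 1 } so 1/32
val(brrrrrr) = { 0 | 1/32, 1/16, 1/8, 1/4, 1/2, 1 } so 1/64
val(brrrrrrb) = { 0, 1/64 | 1/32, 1/16, 1/8, 1/4, 1/2, 1 } so 3/128
val(brrrrrrbr) = { 0, 1/64 | 3/128, 1/32, 1/16, 1/8, 1/4, 1/2, 1 } so 5/256
val(brrrrrrbrr) = { 0, 1/64 | 5/256, 3/128, 1/32, 1/16, 1/8, 1/4, 1/2, 1 } so 9/512
val(brrrrrrbrrr) = { 0, 1/64 | 9/512, 5/256, 3/128, 1/32, 1/16, 1/8, 1/4, 1/2, 1 } so 17/1024
val(brrrrrrbrrrb) = { 0, 1/64, 17/1024 | 9/512, 5/256, 3/128, 1/32, 1/16, 1/8, 1/4, 1/2, 1 } so 35/2048
val(brrrrrrbrrrbb) = { 0, 1/64, 17/1024, 35/2048 | 9/512, 5/256, 3/128, 1/32, 1/16, 1/8, 1/4, 1/2, 1 } so 71/4096

71/4096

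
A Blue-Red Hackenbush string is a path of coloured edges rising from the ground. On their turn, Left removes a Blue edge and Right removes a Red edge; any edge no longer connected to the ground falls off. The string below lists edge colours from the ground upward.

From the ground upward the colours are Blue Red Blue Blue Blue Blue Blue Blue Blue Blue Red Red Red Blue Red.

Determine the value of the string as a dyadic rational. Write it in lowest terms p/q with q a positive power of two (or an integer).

B: Left { 0 }, Right { — } → simplest 1
BR: Left { 0 }, Right { 1 } → simplest 1/2
BRB: Left { 0,1/2 }, Right { 1 } → simplest 3/4
BRBB: Left { 0,1/2,3/4 }, Right { 1 } → simplest 7/8
BRBBB: Left { 0,1/2,3/4,7/8 }, Right { 1 } → simplest 15/16
BRBBBB: Left { 0,1/2,3/4,7/8,15/16 }, Right { 1 } → simplest 31/32
BRBBBBB: Left { 0,1/2,3/4,7/8,15/16,31/32 }, Right { 1 } → simplest 63/64
BRBBBBBB: Left { 0,1/2,3/4,7/8,15/16,31/32,63/64 }, Right { 1 } → simplest 127/128
BRBBBBBBB: Left { 0,1/2,3/4,7/8,15/16,31/32,63/64,127/128 }, Right { 1 } → simplest 255/256
BRBBBBBBBB: Left { 0,1/2,3/4,7/8,15/16,31/32,63/64,127/128,255/256 }, Right { 1 } → simplest 511/512
BRBBBBBBBBR: Left { 0,1/2,3/4,7/8,15/16,31/32,63/64,127/128,255/256 }, Right { 511/512,1 } → simplest 1021/1024
BRBBBBBBBBRR: Left { 0,1/2,3/4,7/8,15/16,31/32,63/64,127/128,255/256 }, Right { 1021/1024,511/512,1 } → simplest 2041/2048
BRBBBBBBBBRRR: Left { 0,1/2,3/4,7/8,15/16,31/32,63/64,127/128,255/256 }, Right { 2041/2048,1021/1024,511/512,1 } → simplest 4081/4096
BRBBBBBBBBRRRB: Left { 0,1/2,3/4,7/8,15/16,31/32,63/64,127/128,255/256,4081/4096 }, Right { 2041/2048,1021/1024,511/512,1 } → simplest 8163/8192
BRBBBBBBBBRRRBR: Left { 0,1/2,3/4,7/8,15/16,31/32,63/64,127/128,255/256,4081/4096 }, Right { 8163/8192,2041/2048,1021/1024,511/512,1 } → simplest 16325/16384

16325/16384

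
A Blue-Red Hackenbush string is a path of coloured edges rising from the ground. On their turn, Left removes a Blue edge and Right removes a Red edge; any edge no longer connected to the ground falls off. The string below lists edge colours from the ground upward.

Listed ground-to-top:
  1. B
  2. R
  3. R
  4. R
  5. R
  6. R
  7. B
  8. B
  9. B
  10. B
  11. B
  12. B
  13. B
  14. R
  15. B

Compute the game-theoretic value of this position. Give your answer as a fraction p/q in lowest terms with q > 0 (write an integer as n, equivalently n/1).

Recurse on prefixes of the 15-edge string B R R R R R B B B B B B B R B:
edge 1 of 15 (B): { 0 |  } gives 1
edge 2 of 15 (R): { 0 | 1 } gives 1/2
edge 3 of 15 (R): { 0 | 1/2, 1 } gives 1/4
edge 4 of 15 (R): { 0 | 1/4, 1/2, 1 } gives 1/8
edge 5 of 15 (R): { 0 | 1/8, 1/4, 1/2, 1 } gives 1/16
edge 6 of 15 (R): { 0 | 1/16, 1/8, 1/4, 1/2, 1 } gives 1/32
edge 7 of 15 (B): { 0, 1/32 | 1/16, 1/8, 1/4, 1/2, 1 } gives 3/64
edge 8 of 15 (B): { 0, 1/32, 3/64 | 1/16, 1/8, 1/4, 1/2, 1 } gives 7/128
edge 9 of 15 (B): { 0, 1/32, 3/64, 7/128 | 1/16, 1/8, 1/4, 1/2, 1 } gives 15/256
edge 10 of 15 (B): { 0, 1/32, 3/64, 7/128, 15/256 | 1/16, 1/8, 1/4, 1/2, 1 } gives 31/512
edge 11 of 15 (B): { 0, 1/32, 3/64, 7/128, 15/256, 31/512 | 1/16, 1/8, 1/4, 1/2, 1 } gives 63/1024
edge 12 of 15 (B): { 0, 1/32, 3/64, 7/128, 15/256, 31/512, 63/1024 | 1/16, 1/8, 1/4, 1/2, 1 } gives 127/2048
edge 13 of 15 (B): { 0, 1/32, 3/64, 7/128, 15/256, 31/512, 63/1024, 127/2048 | 1/16, 1/8, 1/4, 1/2, 1 } gives 255/4096
edge 14 of 15 (R): { 0, 1/32, 3/64, 7/128, 15/256, 31/512, 63/1024, 127/2048 | 255/4096, 1/16, 1/8, 1/4, 1/2, 1 } gives 509/8192
edge 15 of 15 (B): { 0, 1/32, 3/64, 7/128, 15/256, 31/512, 63/1024, 127/2048, 509/8192 | 255/4096, 1/16, 1/8, 1/4, 1/2, 1 } gives 1019/16384

1019/16384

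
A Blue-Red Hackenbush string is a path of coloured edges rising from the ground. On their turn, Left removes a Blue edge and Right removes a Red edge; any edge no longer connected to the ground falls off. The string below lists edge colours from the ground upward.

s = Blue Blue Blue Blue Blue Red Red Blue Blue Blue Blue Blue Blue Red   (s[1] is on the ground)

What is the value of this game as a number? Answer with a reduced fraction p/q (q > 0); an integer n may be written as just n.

2301/512

Build v(s[:k]) for k = 1..14, string s = Blue Blue Blue Blue Blue Red Red Blue Blue Blue Blue Blue Blue Red.
step 1: add Blue to get B; options L={ 0 } R={ none } ⇒ 1
step 2: add Blue to get BB; options L={ 0, 1 } R={ none } ⇒ 2
step 3: add Blue to get BBB; options L={ 0, 1, 2 } R={ none } ⇒ 3
step 4: add Blue to get BBBB; options L={ 0, 1, 2, 3 } R={ none } ⇒ 4
step 5: add Blue to get BBBBB; options L={ 0, 1, 2, 3, 4 } R={ none } ⇒ 5
step 6: add Red to get BBBBBR; options L={ 0, 1, 2, 3, 4 } R={ 5 } ⇒ 9/2
step 7: add Red to get BBBBBRR; options L={ 0, 1, 2, 3, 4 } R={ 9/2, 5 } ⇒ 17/4
step 8: add Blue to get BBBBBRRB; options L={ 0, 1, 2, 3, 4, 17/4 } R={ 9/2, 5 } ⇒ 35/8
step 9: add Blue to get BBBBBRRBB; options L={ 0, 1, 2, 3, 4, 17/4, 35/8 } R={ 9/2, 5 } ⇒ 71/16
step 10: add Blue to get BBBBBRRBBB; options L={ 0, 1, 2, 3, 4, 17/4, 35/8, 71/16 } R={ 9/2, 5 } ⇒ 143/32
step 11: add Blue to get BBBBBRRBBBB; options L={ 0, 1, 2, 3, 4, 17/4, 35/8, 71/16, 143/32 } R={ 9/2, 5 } ⇒ 287/64
step 12: add Blue to get BBBBBRRBBBBB; options L={ 0, 1, 2, 3, 4, 17/4, 35/8, 71/16, 143/32, 287/64 } R={ 9/2, 5 } ⇒ 575/128
step 13: add Blue to get BBBBBRRBBBBBB; options L={ 0, 1, 2, 3, 4, 17/4, 35/8, 71/16, 143/32, 287/64, 575/128 } R={ 9/2, 5 } ⇒ 1151/256
step 14: add Red to get BBBBBRRBBBBBBR; options L={ 0, 1, 2, 3, 4, 17/4, 35/8, 71/16, 143/32, 287/64, 575/128 } R={ 1151/256, 9/2, 5 } ⇒ 2301/512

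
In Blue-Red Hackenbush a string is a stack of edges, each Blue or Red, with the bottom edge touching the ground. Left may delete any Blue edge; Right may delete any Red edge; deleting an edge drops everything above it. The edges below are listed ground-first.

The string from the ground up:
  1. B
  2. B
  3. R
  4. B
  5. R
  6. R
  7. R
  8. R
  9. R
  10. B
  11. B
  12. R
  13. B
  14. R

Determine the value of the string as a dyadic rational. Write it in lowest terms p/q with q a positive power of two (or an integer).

Prefix values for B B R B R R R R R B B R B R via {L|R} + simplicity:
step 1: add B to get B; options L={ 0 } R={  } — 1
step 2: add B to get BB; options L={ 0, 1 } R={  } — 2
step 3: add R to get BBR; options L={ 0, 1 } R={ 2 } — 3/2
step 4: add B to get BBRB; options L={ 0, 1, 3/2 } R={ 2 } — 7/4
step 5: add R to get BBRBR; options L={ 0, 1, 3/2 } R={ 7/4, 2 } — 13/8
step 6: add R to get BBRBRR; options L={ 0, 1, 3/2 } R={ 13/8, 7/4, 2 } — 25/16
step 7: add R to get BBRBRRR; options L={ 0, 1, 3/2 } R={ 25/16, 13/8, 7/4, 2 } — 49/32
step 8: add R to get BBRBRRRR; options L={ 0, 1, 3/2 } R={ 49/32, 25/16, 13/8, 7/4, 2 } — 97/64
step 9: add R to get BBRBRRRRR; options L={ 0, 1, 3/2 } R={ 97/64, 49/32, 25/16, 13/8, 7/4, 2 } — 193/128
step 10: add B to get BBRBRRRRRB; options L={ 0, 1, 3/2, 193/128 } R={ 97/64, 49/32, 25/16, 13/8, 7/4, 2 } — 387/256
step 11: add B to get BBRBRRRRRBB; options L={ 0, 1, 3/2, 193/128, 387/256 } R={ 97/64, 49/32, 25/16, 13/8, 7/4, 2 } — 775/512
step 12: add R to get BBRBRRRRRBBR; options L={ 0, 1, 3/2, 193/128, 387/256 } R={ 775/512, 97/64, 49/32, 25/16, 13/8, 7/4, 2 } — 1549/1024
step 13: add B to get BBRBRRRRRBBRB; options L={ 0, 1, 3/2, 193/128, 387/256, 1549/1024 } R={ 775/512, 97/64, 49/32, 25/16, 13/8, 7/4, 2 } — 3099/2048
step 14: add R to get BBRBRRRRRBBRBR; options L={ 0, 1, 3/2, 193/128, 387/256, 1549/1024 } R={ 3099/2048, 775/512, 97/64, 49/32, 25/16, 13/8, 7/4, 2 } — 6197/4096

6197/4096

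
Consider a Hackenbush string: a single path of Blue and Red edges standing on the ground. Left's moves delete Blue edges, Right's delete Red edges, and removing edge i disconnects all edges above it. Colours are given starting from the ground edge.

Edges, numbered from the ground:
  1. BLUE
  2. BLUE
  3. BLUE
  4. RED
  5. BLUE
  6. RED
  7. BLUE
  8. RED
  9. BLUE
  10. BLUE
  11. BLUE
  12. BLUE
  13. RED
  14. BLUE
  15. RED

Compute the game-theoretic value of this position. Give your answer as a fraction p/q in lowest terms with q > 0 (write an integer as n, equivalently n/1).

val(B) = { 0 | ∅ } gives 1
val(BB) = { 0, 1 | ∅ } gives 2
val(BBB) = { 0, 1, 2 | ∅ } gives 3
val(BBBR) = { 0, 1, 2 | 3 } gives 5/2
val(BBBRB) = { 0, 1, 2, 5/2 | 3 } gives 11/4
val(BBBRBR) = { 0, 1, 2, 5/2 | 11/4, 3 } gives 21/8
val(BBBRBRB) = { 0, 1, 2, 5/2, 21/8 | 11/4, 3 } gives 43/16
val(BBBRBRBR) = { 0, 1, 2, 5/2, 21/8 | 43/16, 11/4, 3 } gives 85/32
val(BBBRBRBRB) = { 0, 1, 2, 5/2, 21/8, 85/32 | 43/16, 11/4, 3 } gives 171/64
val(BBBRBRBRBB) = { 0, 1, 2, 5/2, 21/8, 85/32, 171/64 | 43/16, 11/4, 3 } gives 343/128
val(BBBRBRBRBBB) = { 0, 1, 2, 5/2, 21/8, 85/32, 171/64, 343/128 | 43/16, 11/4, 3 } gives 687/256
val(BBBRBRBRBBBB) = { 0, 1, 2, 5/2, 21/8, 85/32, 171/64, 343/128, 687/256 | 43/16, 11/4, 3 } gives 1375/512
val(BBBRBRBRBBBBR) = { 0, 1, 2, 5/2, 21/8, 85/32, 171/64, 343/128, 687/256 | 1375/512, 43/16, 11/4, 3 } gives 2749/1024
val(BBBRBRBRBBBBRB) = { 0, 1, 2, 5/2, 21/8, 85/32, 171/64, 343/128, 687/256, 2749/1024 | 1375/512, 43/16, 11/4, 3 } gives 5499/2048
val(BBBRBRBRBBBBRBR) = { 0, 1, 2, 5/2, 21/8, 85/32, 171/64, 343/128, 687/256, 2749/1024 | 5499/2048, 1375/512, 43/16, 11/4, 3 } gives 10997/4096

10997/4096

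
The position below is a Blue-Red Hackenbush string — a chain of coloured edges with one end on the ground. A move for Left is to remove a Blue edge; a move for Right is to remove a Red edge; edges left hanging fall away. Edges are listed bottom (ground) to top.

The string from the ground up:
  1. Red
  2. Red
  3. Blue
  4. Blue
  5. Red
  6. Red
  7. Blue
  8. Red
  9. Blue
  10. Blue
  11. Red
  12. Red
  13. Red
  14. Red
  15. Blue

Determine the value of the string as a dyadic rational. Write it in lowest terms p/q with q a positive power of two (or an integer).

Prefix values for Red Red Blue Blue Red Red Blue Red Blue Blue Red Red Red Red Blue via {L|R} + simplicity:
1 of 15 · R · max L −∞ · min R 0 ⇒ -1
2 of 15 · RR · max L −∞ · min R -1 ⇒ -2
3 of 15 · RRB · max L -2 · min R -1 ⇒ -3/2
4 of 15 · RRBB · max L -3/2 · min R -1 ⇒ -5/4
5 of 15 · RRBBR · max L -3/2 · min R -5/4 ⇒ -11/8
6 of 15 · RRBBRR · max L -3/2 · min R -11/8 ⇒ -23/16
7 of 15 · RRBBRRB · max L -23/16 · min R -11/8 ⇒ -45/32
8 of 15 · RRBBRRBR · max L -23/16 · min R -45/32 ⇒ -91/64
9 of 15 · RRBBRRBRB · max L -91/64 · min R -45/32 ⇒ -181/128
10 of 15 · RRBBRRBRBB · max L -181/128 · min R -45/32 ⇒ -361/256
11 of 15 · RRBBRRBRBBR · max L -181/128 · min R -361/256 ⇒ -723/512
12 of 15 · RRBBRRBRBBRR · max L -181/128 · min R -723/512 ⇒ -1447/1024
13 of 15 · RRBBRRBRBBRRR · max L -181/128 · min R -1447/1024 ⇒ -2895/2048
14 of 15 · RRBBRRBRBBRRRR · max L -181/128 · min R -2895/2048 ⇒ -5791/4096
15 of 15 · RRBBRRBRBBRRRRB · max L -5791/4096 · min R -2895/2048 ⇒ -11581/8192

-11581/8192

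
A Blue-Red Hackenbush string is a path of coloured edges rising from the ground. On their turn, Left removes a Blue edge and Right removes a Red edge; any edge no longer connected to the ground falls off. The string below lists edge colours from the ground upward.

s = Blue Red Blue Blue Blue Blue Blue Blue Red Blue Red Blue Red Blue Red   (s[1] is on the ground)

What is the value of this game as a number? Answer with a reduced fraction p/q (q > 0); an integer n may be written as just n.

16213/16384

edge 1 of 15 (Blue): { 0 |  } gives 1
edge 2 of 15 (Red): { 0 | 1 } gives 1/2
edge 3 of 15 (Blue): { 0,1/2 | 1 } gives 3/4
edge 4 of 15 (Blue): { 0,1/2,3/4 | 1 } gives 7/8
edge 5 of 15 (Blue): { 0,1/2,3/4,7/8 | 1 } gives 15/16
edge 6 of 15 (Blue): { 0,1/2,3/4,7/8,15/16 | 1 } gives 31/32
edge 7 of 15 (Blue): { 0,1/2,3/4,7/8,15/16,31/32 | 1 } gives 63/64
edge 8 of 15 (Blue): { 0,1/2,3/4,7/8,15/16,31/32,63/64 | 1 } gives 127/128
edge 9 of 15 (Red): { 0,1/2,3/4,7/8,15/16,31/32,63/64 | 127/128,1 } gives 253/256
edge 10 of 15 (Blue): { 0,1/2,3/4,7/8,15/16,31/32,63/64,253/256 | 127/128,1 } gives 507/512
edge 11 of 15 (Red): { 0,1/2,3/4,7/8,15/16,31/32,63/64,253/256 | 507/512,127/128,1 } gives 1013/1024
edge 12 of 15 (Blue): { 0,1/2,3/4,7/8,15/16,31/32,63/64,253/256,1013/1024 | 507/512,127/128,1 } gives 2027/2048
edge 13 of 15 (Red): { 0,1/2,3/4,7/8,15/16,31/32,63/64,253/256,1013/1024 | 2027/2048,507/512,127/128,1 } gives 4053/4096
edge 14 of 15 (Blue): { 0,1/2,3/4,7/8,15/16,31/32,63/64,253/256,1013/1024,4053/4096 | 2027/2048,507/512,127/128,1 } gives 8107/8192
edge 15 of 15 (Red): { 0,1/2,3/4,7/8,15/16,31/32,63/64,253/256,1013/1024,4053/4096 | 8107/8192,2027/2048,507/512,127/128,1 } gives 16213/16384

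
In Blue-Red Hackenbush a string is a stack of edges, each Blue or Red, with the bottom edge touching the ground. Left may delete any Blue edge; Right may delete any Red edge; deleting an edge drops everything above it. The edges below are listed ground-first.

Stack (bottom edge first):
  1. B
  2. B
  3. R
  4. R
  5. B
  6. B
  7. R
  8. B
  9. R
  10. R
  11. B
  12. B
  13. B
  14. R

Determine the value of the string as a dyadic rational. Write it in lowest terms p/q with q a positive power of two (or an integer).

Build value(s[:k]) for k = 1..14, string s = B B R R B B R B R R B B B R.
edge 1 of 14 (B): { 0 | · } ⇒ 1
edge 2 of 14 (B): { 0,1 | · } ⇒ 2
edge 3 of 14 (R): { 0,1 | 2 } ⇒ 3/2
edge 4 of 14 (R): { 0,1 | 3/2,2 } ⇒ 5/4
edge 5 of 14 (B): { 0,1,5/4 | 3/2,2 } ⇒ 11/8
edge 6 of 14 (B): { 0,1,5/4,11/8 | 3/2,2 } ⇒ 23/16
edge 7 of 14 (R): { 0,1,5/4,11/8 | 23/16,3/2,2 } ⇒ 45/32
edge 8 of 14 (B): { 0,1,5/4,11/8,45/32 | 23/16,3/2,2 } ⇒ 91/64
edge 9 of 14 (R): { 0,1,5/4,11/8,45/32 | 91/64,23/16,3/2,2 } ⇒ 181/128
edge 10 of 14 (R): { 0,1,5/4,11/8,45/32 | 181/128,91/64,23/16,3/2,2 } ⇒ 361/256
edge 11 of 14 (B): { 0,1,5/4,11/8,45/32,361/256 | 181/128,91/64,23/16,3/2,2 } ⇒ 723/512
edge 12 of 14 (B): { 0,1,5/4,11/8,45/32,361/256,723/512 | 181/128,91/64,23/16,3/2,2 } ⇒ 1447/1024
edge 13 of 14 (B): { 0,1,5/4,11/8,45/32,361/256,723/512,1447/1024 | 181/128,91/64,23/16,3/2,2 } ⇒ 2895/2048
edge 14 of 14 (R): { 0,1,5/4,11/8,45/32,361/256,723/512,1447/1024 | 2895/2048,181/128,91/64,23/16,3/2,2 } ⇒ 5789/4096

5789/4096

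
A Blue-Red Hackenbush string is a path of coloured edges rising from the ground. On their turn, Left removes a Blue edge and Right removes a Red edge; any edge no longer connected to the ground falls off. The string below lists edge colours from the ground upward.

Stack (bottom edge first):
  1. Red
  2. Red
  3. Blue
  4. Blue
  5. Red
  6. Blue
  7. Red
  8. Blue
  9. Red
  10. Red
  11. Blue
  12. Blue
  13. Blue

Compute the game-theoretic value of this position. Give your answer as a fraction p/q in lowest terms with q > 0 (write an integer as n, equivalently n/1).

Recurse on prefixes of the 13-edge string Red Red Blue Blue Red Blue Red Blue Red Red Blue Blue Blue:
step 1: add Red to get R; options L={ ∅ } R={ 0 } — -1
step 2: add Red to get RR; options L={ ∅ } R={ -1, 0 } — -2
step 3: add Blue to get RRB; options L={ -2 } R={ -1, 0 } — -3/2
step 4: add Blue to get RRBB; options L={ -2, -3/2 } R={ -1, 0 } — -5/4
step 5: add Red to get RRBBR; options L={ -2, -3/2 } R={ -5/4, -1, 0 } — -11/8
step 6: add Blue to get RRBBRB; options L={ -2, -3/2, -11/8 } R={ -5/4, -1, 0 } — -21/16
step 7: add Red to get RRBBRBR; options L={ -2, -3/2, -11/8 } R={ -21/16, -5/4, -1, 0 } — -43/32
step 8: add Blue to get RRBBRBRB; options L={ -2, -3/2, -11/8, -43/32 } R={ -21/16, -5/4, -1, 0 } — -85/64
step 9: add Red to get RRBBRBRBR; options L={ -2, -3/2, -11/8, -43/32 } R={ -85/64, -21/16, -5/4, -1, 0 } — -171/128
step 10: add Red to get RRBBRBRBRR; options L={ -2, -3/2, -11/8, -43/32 } R={ -171/128, -85/64, -21/16, -5/4, -1, 0 } — -343/256
step 11: add Blue to get RRBBRBRBRRB; options L={ -2, -3/2, -11/8, -43/32, -343/256 } R={ -171/128, -85/64, -21/16, -5/4, -1, 0 } — -685/512
step 12: add Blue to get RRBBRBRBRRBB; options L={ -2, -3/2, -11/8, -43/32, -343/256, -685/512 } R={ -171/128, -85/64, -21/16, -5/4, -1, 0 } — -1369/1024
step 13: add Blue to get RRBBRBRBRRBBB; options L={ -2, -3/2, -11/8, -43/32, -343/256, -685/512, -1369/1024 } R={ -171/128, -85/64, -21/16, -5/4, -1, 0 } — -2737/2048

-2737/2048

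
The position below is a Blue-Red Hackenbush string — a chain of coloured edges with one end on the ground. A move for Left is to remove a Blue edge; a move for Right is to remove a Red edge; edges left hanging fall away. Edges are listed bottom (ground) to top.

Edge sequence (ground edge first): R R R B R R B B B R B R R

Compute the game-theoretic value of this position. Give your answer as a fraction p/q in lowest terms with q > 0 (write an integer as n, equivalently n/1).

-2839/1024

G_1 [R]  L=[—]  R=[0]  = -1
G_2 [RR]  L=[—]  R=[-1, 0]  = -2
G_3 [RRR]  L=[—]  R=[-2, -1, 0]  = -3
G_4 [RRRB]  L=[-3]  R=[-2, -1, 0]  = -5/2
G_5 [RRRBR]  L=[-3]  R=[-5/2, -2, -1, 0]  = -11/4
G_6 [RRRBRR]  L=[-3]  R=[-11/4, -5/2, -2, -1, 0]  = -23/8
G_7 [RRRBRRB]  L=[-3, -23/8]  R=[-11/4, -5/2, -2, -1, 0]  = -45/16
G_8 [RRRBRRBB]  L=[-3, -23/8, -45/16]  R=[-11/4, -5/2, -2, -1, 0]  = -89/32
G_9 [RRRBRRBBB]  L=[-3, -23/8, -45/16, -89/32]  R=[-11/4, -5/2, -2, -1, 0]  = -177/64
G_10 [RRRBRRBBBR]  L=[-3, -23/8, -45/16, -89/32]  R=[-177/64, -11/4, -5/2, -2, -1, 0]  = -355/128
G_11 [RRRBRRBBBRB]  L=[-3, -23/8, -45/16, -89/32, -355/128]  R=[-177/64, -11/4, -5/2, -2, -1, 0]  = -709/256
G_12 [RRRBRRBBBRBR]  L=[-3, -23/8, -45/16, -89/32, -355/128]  R=[-709/256, -177/64, -11/4, -5/2, -2, -1, 0]  = -1419/512
G_13 [RRRBRRBBBRBRR]  L=[-3, -23/8, -45/16, -89/32, -355/128]  R=[-1419/512, -709/256, -177/64, -11/4, -5/2, -2, -1, 0]  = -2839/1024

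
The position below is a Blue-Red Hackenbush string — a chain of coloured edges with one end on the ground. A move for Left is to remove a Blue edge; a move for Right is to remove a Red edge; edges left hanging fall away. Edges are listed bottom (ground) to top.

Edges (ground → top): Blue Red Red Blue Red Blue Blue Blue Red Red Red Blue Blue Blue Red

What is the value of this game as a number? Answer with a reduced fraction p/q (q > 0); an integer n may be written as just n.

Recurse on prefixes of the 15-edge string Blue Red Red Blue Red Blue Blue Blue Red Red Red Blue Blue Blue Red:
G_1 [B]  L=[0]  R=[]  → 1
G_2 [BR]  L=[0]  R=[1]  → 1/2
G_3 [BRR]  L=[0]  R=[1/2; 1]  → 1/4
G_4 [BRRB]  L=[0; 1/4]  R=[1/2; 1]  → 3/8
G_5 [BRRBR]  L=[0; 1/4]  R=[3/8; 1/2; 1]  → 5/16
G_6 [BRRBRB]  L=[0; 1/4; 5/16]  R=[3/8; 1/2; 1]  → 11/32
G_7 [BRRBRBB]  L=[0; 1/4; 5/16; 11/32]  R=[3/8; 1/2; 1]  → 23/64
G_8 [BRRBRBBB]  L=[0; 1/4; 5/16; 11/32; 23/64]  R=[3/8; 1/2; 1]  → 47/128
G_9 [BRRBRBBBR]  L=[0; 1/4; 5/16; 11/32; 23/64]  R=[47/128; 3/8; 1/2; 1]  → 93/256
G_10 [BRRBRBBBRR]  L=[0; 1/4; 5/16; 11/32; 23/64]  R=[93/256; 47/128; 3/8; 1/2; 1]  → 185/512
G_11 [BRRBRBBBRRR]  L=[0; 1/4; 5/16; 11/32; 23/64]  R=[185/512; 93/256; 47/128; 3/8; 1/2; 1]  → 369/1024
G_12 [BRRBRBBBRRRB]  L=[0; 1/4; 5/16; 11/32; 23/64; 369/1024]  R=[185/512; 93/256; 47/128; 3/8; 1/2; 1]  → 739/2048
G_13 [BRRBRBBBRRRBB]  L=[0; 1/4; 5/16; 11/32; 23/64; 369/1024; 739/2048]  R=[185/512; 93/256; 47/128; 3/8; 1/2; 1]  → 1479/4096
G_14 [BRRBRBBBRRRBBB]  L=[0; 1/4; 5/16; 11/32; 23/64; 369/1024; 739/2048; 1479/4096]  R=[185/512; 93/256; 47/128; 3/8; 1/2; 1]  → 2959/8192
G_15 [BRRBRBBBRRRBBBR]  L=[0; 1/4; 5/16; 11/32; 23/64; 369/1024; 739/2048; 1479/4096]  R=[2959/8192; 185/512; 93/256; 47/128; 3/8; 1/2; 1]  → 5917/16384

5917/16384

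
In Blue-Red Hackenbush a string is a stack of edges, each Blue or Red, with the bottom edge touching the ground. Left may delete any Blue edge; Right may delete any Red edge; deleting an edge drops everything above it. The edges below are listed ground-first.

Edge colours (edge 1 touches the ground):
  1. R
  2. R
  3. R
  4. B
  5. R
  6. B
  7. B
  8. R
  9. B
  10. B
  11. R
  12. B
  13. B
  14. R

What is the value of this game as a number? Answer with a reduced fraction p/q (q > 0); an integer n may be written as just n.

-5267/2048

Recurse on prefixes of the 14-edge string R R R B R B B R B B R B B R:
R: Left { (no moves) }, Right { 0 } => simplest -1
RR: Left { (no moves) }, Right { -1,0 } => simplest -2
RRR: Left { (no moves) }, Right { -2,-1,0 } => simplest -3
RRRB: Left { -3 }, Right { -2,-1,0 } => simplest -5/2
RRRBR: Left { -3 }, Right { -5/2,-2,-1,0 } => simplest -11/4
RRRBRB: Left { -3,-11/4 }, Right { -5/2,-2,-1,0 } => simplest -21/8
RRRBRBB: Left { -3,-11/4,-21/8 }, Right { -5/2,-2,-1,0 } => simplest -41/16
RRRBRBBR: Left { -3,-11/4,-21/8 }, Right { -41/16,-5/2,-2,-1,0 } => simplest -83/32
RRRBRBBRB: Left { -3,-11/4,-21/8,-83/32 }, Right { -41/16,-5/2,-2,-1,0 } => simplest -165/64
RRRBRBBRBB: Left { -3,-11/4,-21/8,-83/32,-165/64 }, Right { -41/16,-5/2,-2,-1,0 } => simplest -329/128
RRRBRBBRBBR: Left { -3,-11/4,-21/8,-83/32,-165/64 }, Right { -329/128,-41/16,-5/2,-2,-1,0 } => simplest -659/256
RRRBRBBRBBRB: Left { -3,-11/4,-21/8,-83/32,-165/64,-659/256 }, Right { -329/128,-41/16,-5/2,-2,-1,0 } => simplest -1317/512
RRRBRBBRBBRBB: Left { -3,-11/4,-21/8,-83/32,-165/64,-659/256,-1317/512 }, Right { -329/128,-41/16,-5/2,-2,-1,0 } => simplest -2633/1024
RRRBRBBRBBRBBR: Left { -3,-11/4,-21/8,-83/32,-165/64,-659/256,-1317/512 }, Right { -2633/1024,-329/128,-41/16,-5/2,-2,-1,0 } => simplest -5267/2048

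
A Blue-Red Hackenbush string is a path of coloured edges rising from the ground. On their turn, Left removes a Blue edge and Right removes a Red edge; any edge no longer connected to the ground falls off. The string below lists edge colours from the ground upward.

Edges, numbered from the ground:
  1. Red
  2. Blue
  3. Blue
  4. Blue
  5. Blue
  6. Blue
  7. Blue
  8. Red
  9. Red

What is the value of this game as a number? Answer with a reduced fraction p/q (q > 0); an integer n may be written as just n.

G(R) = { — | 0 } gives -1
G(RB) = { -1 | 0 } gives -1/2
G(RBB) = { -1,-1/2 | 0 } gives -1/4
G(RBBB) = { -1,-1/2,-1/4 | 0 } gives -1/8
G(RBBBB) = { -1,-1/2,-1/4,-1/8 | 0 } gives -1/16
G(RBBBBB) = { -1,-1/2,-1/4,-1/8,-1/16 | 0 } gives -1/32
G(RBBBBBB) = { -1,-1/2,-1/4,-1/8,-1/16,-1/32 | 0 } gives -1/64
G(RBBBBBBR) = { -1,-1/2,-1/4,-1/8,-1/16,-1/32 | -1/64,0 } gives -3/128
G(RBBBBBBRR) = { -1,-1/2,-1/4,-1/8,-1/16,-1/32 | -3/128,-1/64,0 } gives -7/256

-7/256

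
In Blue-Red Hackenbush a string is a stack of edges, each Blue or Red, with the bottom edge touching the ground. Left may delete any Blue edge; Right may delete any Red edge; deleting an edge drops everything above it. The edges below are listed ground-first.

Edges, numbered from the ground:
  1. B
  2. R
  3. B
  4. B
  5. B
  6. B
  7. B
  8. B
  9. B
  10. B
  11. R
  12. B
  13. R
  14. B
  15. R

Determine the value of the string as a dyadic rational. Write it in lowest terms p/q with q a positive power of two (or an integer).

1 of 15 · B · max L 0 · min R +∞ ⇒ 1
2 of 15 · BR · max L 0 · min R 1 ⇒ 1/2
3 of 15 · BRB · max L 1/2 · min R 1 ⇒ 3/4
4 of 15 · BRBB · max L 3/4 · min R 1 ⇒ 7/8
5 of 15 · BRBBB · max L 7/8 · min R 1 ⇒ 15/16
6 of 15 · BRBBBB · max L 15/16 · min R 1 ⇒ 31/32
7 of 15 · BRBBBBB · max L 31/32 · min R 1 ⇒ 63/64
8 of 15 · BRBBBBBB · max L 63/64 · min R 1 ⇒ 127/128
9 of 15 · BRBBBBBBB · max L 127/128 · min R 1 ⇒ 255/256
10 of 15 · BRBBBBBBBB · max L 255/256 · min R 1 ⇒ 511/512
11 of 15 · BRBBBBBBBBR · max L 255/256 · min R 511/512 ⇒ 1021/1024
12 of 15 · BRBBBBBBBBRB · max L 1021/1024 · min R 511/512 ⇒ 2043/2048
13 of 15 · BRBBBBBBBBRBR · max L 1021/1024 · min R 2043/2048 ⇒ 4085/4096
14 of 15 · BRBBBBBBBBRBRB · max L 4085/4096 · min R 2043/2048 ⇒ 8171/8192
15 of 15 · BRBBBBBBBBRBRBR · max L 4085/4096 · min R 8171/8192 ⇒ 16341/16384

16341/16384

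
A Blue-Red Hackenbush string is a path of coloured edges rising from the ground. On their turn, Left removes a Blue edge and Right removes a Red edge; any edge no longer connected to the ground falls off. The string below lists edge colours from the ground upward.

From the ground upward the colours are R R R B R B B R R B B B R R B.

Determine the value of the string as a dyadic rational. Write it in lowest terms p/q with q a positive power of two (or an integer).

-10637/4096

value(R) = { ∅ | 0 } ⇒ -1
value(RR) = { ∅ | -1 0 } ⇒ -2
value(RRR) = { ∅ | -2 -1 0 } ⇒ -3
value(RRRB) = { -3 | -2 -1 0 } ⇒ -5/2
value(RRRBR) = { -3 | -5/2 -2 -1 0 } ⇒ -11/4
value(RRRBRB) = { -3 -11/4 | -5/2 -2 -1 0 } ⇒ -21/8
value(RRRBRBB) = { -3 -11/4 -21/8 | -5/2 -2 -1 0 } ⇒ -41/16
value(RRRBRBBR) = { -3 -11/4 -21/8 | -41/16 -5/2 -2 -1 0 } ⇒ -83/32
value(RRRBRBBRR) = { -3 -11/4 -21/8 | -83/32 -41/16 -5/2 -2 -1 0 } ⇒ -167/64
value(RRRBRBBRRB) = { -3 -11/4 -21/8 -167/64 | -83/32 -41/16 -5/2 -2 -1 0 } ⇒ -333/128
value(RRRBRBBRRBB) = { -3 -11/4 -21/8 -167/64 -333/128 | -83/32 -41/16 -5/2 -2 -1 0 } ⇒ -665/256
value(RRRBRBBRRBBB) = { -3 -11/4 -21/8 -167/64 -333/128 -665/256 | -83/32 -41/16 -5/2 -2 -1 0 } ⇒ -1329/512
value(RRRBRBBRRBBBR) = { -3 -11/4 -21/8 -167/64 -333/128 -665/256 | -1329/512 -83/32 -41/16 -5/2 -2 -1 0 } ⇒ -2659/1024
value(RRRBRBBRRBBBRR) = { -3 -11/4 -21/8 -167/64 -333/128 -665/256 | -2659/1024 -1329/512 -83/32 -41/16 -5/2 -2 -1 0 } ⇒ -5319/2048
value(RRRBRBBRRBBBRRB) = { -3 -11/4 -21/8 -167/64 -333/128 -665/256 -5319/2048 | -2659/1024 -1329/512 -83/32 -41/16 -5/2 -2 -1 0 } ⇒ -10637/4096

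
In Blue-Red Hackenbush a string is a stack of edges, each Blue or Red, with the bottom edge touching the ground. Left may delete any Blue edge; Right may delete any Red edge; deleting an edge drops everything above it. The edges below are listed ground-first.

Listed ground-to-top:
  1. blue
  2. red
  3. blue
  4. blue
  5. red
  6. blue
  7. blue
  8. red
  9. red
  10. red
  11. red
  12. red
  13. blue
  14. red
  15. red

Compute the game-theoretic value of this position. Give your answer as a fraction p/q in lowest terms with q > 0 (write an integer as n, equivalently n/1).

step 1: add blue to get b; options L={ 0 } R={  } -> 1
step 2: add red to get br; options L={ 0 } R={ 1 } -> 1/2
step 3: add blue to get brb; options L={ 0 1/2 } R={ 1 } -> 3/4
step 4: add blue to get brbb; options L={ 0 1/2 3/4 } R={ 1 } -> 7/8
step 5: add red to get brbbr; options L={ 0 1/2 3/4 } R={ 7/8 1 } -> 13/16
step 6: add blue to get brbbrb; options L={ 0 1/2 3/4 13/16 } R={ 7/8 1 } -> 27/32
step 7: add blue to get brbbrbb; options L={ 0 1/2 3/4 13/16 27/32 } R={ 7/8 1 } -> 55/64
step 8: add red to get brbbrbbr; options L={ 0 1/2 3/4 13/16 27/32 } R={ 55/64 7/8 1 } -> 109/128
step 9: add red to get brbbrbbrr; options L={ 0 1/2 3/4 13/16 27/32 } R={ 109/128 55/64 7/8 1 } -> 217/256
step 10: add red to get brbbrbbrrr; options L={ 0 1/2 3/4 13/16 27/32 } R={ 217/256 109/128 55/64 7/8 1 } -> 433/512
step 11: add red to get brbbrbbrrrr; options L={ 0 1/2 3/4 13/16 27/32 } R={ 433/512 217/256 109/128 55/64 7/8 1 } -> 865/1024
step 12: add red to get brbbrbbrrrrr; options L={ 0 1/2 3/4 13/16 27/32 } R={ 865/1024 433/512 217/256 109/128 55/64 7/8 1 } -> 1729/2048
step 13: add blue to get brbbrbbrrrrrb; options L={ 0 1/2 3/4 13/16 27/32 1729/2048 } R={ 865/1024 433/512 217/256 109/128 55/64 7/8 1 } -> 3459/4096
step 14: add red to get brbbrbbrrrrrbr; options L={ 0 1/2 3/4 13/16 27/32 1729/2048 } R={ 3459/4096 865/1024 433/512 217/256 109/128 55/64 7/8 1 } -> 6917/8192
step 15: add red to get brbbrbbrrrrrbrr; options L={ 0 1/2 3/4 13/16 27/32 1729/2048 } R={ 6917/8192 3459/4096 865/1024 433/512 217/256 109/128 55/64 7/8 1 } -> 13833/16384

13833/16384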